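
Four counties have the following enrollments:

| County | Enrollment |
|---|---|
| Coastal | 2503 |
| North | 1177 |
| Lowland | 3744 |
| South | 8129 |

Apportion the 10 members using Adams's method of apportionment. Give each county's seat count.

Coastal 2; North 1; Lowland 2; South 5

Standard divisor 15553/10 ≈ 1555.3; standard quotas: Coastal 1.609, North 0.757, Lowland 2.407, South 5.227.
Rounding up gives 2, 1, 3, 6 = 12 seats, so the divisor must be adjusted.
With modified divisor 2000: modified quotas Coastal 1.252, North 0.589, Lowland 1.872, South 4.064.
Rounding up: Coastal 2, North 1, Lowland 2, South 5 (total 10).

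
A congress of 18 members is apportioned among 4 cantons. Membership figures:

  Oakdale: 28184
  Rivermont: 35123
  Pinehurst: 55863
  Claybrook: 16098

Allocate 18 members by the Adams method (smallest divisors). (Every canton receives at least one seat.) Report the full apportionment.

Standard divisor 135268/18 ≈ 7514.889; standard quotas: Oakdale 3.750, Rivermont 4.674, Pinehurst 7.434, Claybrook 2.142.
Rounding up gives 4, 5, 8, 3 = 20 seats, so the divisor must be adjusted.
With modified divisor 8400: modified quotas Oakdale 3.355, Rivermont 4.181, Pinehurst 6.650, Claybrook 1.916.
Rounding up: Oakdale 4, Rivermont 5, Pinehurst 7, Claybrook 2 (total 18).

Oakdale 4, Rivermont 5, Pinehurst 7, Claybrook 2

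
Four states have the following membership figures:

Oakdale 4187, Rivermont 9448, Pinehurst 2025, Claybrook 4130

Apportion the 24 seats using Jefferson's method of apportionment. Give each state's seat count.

Oakdale=5, Rivermont=12, Pinehurst=2, Claybrook=5

Standard divisor 19790/24 ≈ 824.583; standard quotas: Oakdale 5.078, Rivermont 11.458, Pinehurst 2.456, Claybrook 5.009.
Rounding down gives 5, 11, 2, 5 = 23 seats, so the divisor must be adjusted.
With modified divisor 760: modified quotas Oakdale 5.509, Rivermont 12.432, Pinehurst 2.664, Claybrook 5.434.
Rounding down: Oakdale 5, Rivermont 12, Pinehurst 2, Claybrook 5 (total 24).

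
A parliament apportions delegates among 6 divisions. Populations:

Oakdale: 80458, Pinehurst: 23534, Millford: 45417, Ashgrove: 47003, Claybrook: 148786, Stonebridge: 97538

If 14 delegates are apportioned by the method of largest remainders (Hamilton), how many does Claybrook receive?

5

The standard divisor is 442736/14 = 31624.
Standard quotas: Oakdale 2.5442, Pinehurst 0.7442, Millford 1.4362, Ashgrove 1.4863, Claybrook 4.7048, Stonebridge 3.0843.
Lower quotas: Oakdale 2, Pinehurst 0, Millford 1, Ashgrove 1, Claybrook 4, Stonebridge 3 (sum 11, leaving 3 seats).
Remainders in descending order: Pinehurst 0.7442, Claybrook 0.7048, Oakdale 0.5442, Ashgrove 0.4863, Millford 0.4362, Stonebridge 0.0843.
The surplus seats go to Pinehurst, Claybrook, Oakdale.
Claybrook receives 5.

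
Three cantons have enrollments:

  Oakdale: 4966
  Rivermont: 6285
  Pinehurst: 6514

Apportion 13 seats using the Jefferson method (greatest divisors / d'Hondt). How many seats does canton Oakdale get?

3

Standard divisor 17765/13 ≈ 1366.538; standard quotas: Oakdale 3.634, Rivermont 4.599, Pinehurst 4.767.
Rounding down gives 3, 4, 4 = 11 seats, so the divisor must be adjusted.
With modified divisor 1250: modified quotas Oakdale 3.973, Rivermont 5.028, Pinehurst 5.211.
Rounding down: Oakdale 3, Rivermont 5, Pinehurst 5 (total 13).
Oakdale receives 3.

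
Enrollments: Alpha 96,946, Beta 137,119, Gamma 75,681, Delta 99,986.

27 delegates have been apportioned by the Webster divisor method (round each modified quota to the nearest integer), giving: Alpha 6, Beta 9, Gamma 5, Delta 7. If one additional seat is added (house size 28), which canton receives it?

Alpha

Priority for the next seat is population ÷ (current seats + 0.5).
Priorities: Alpha 14914.769, Beta 14433.579, Gamma 13760.182, Delta 13331.467.
Highest priority: Alpha.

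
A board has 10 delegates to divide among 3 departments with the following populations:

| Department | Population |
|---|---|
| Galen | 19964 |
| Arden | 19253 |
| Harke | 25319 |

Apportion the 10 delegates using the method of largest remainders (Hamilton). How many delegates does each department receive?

Galen: 3, Arden: 3, Harke: 4

The standard divisor is 64536/10 ≈ 6453.6.
Standard quotas: Galen 3.0935, Arden 2.9833, Harke 3.9232.
Lower quotas: Galen 3, Arden 2, Harke 3 (sum 8, leaving 2 seats).
Remainders in descending order: Arden 0.9833, Harke 0.9232, Galen 0.0935.
The surplus seats go to Arden, Harke.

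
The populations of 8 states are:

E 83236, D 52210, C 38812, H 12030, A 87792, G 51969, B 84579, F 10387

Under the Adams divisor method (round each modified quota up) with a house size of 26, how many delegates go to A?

Standard divisor 421015/26 ≈ 16192.885; standard quotas: E 5.140, D 3.224, C 2.397, H 0.743, A 5.422, G 3.209, B 5.223, F 0.641.
Rounding up gives 6, 4, 3, 1, 6, 4, 6, 1 = 31 seats, so the divisor must be adjusted.
With modified divisor 18500: modified quotas E 4.499, D 2.822, C 2.098, H 0.650, A 4.746, G 2.809, B 4.572, F 0.561.
Rounding up: E 5, D 3, C 3, H 1, A 5, G 3, B 5, F 1 (total 26).
A receives 5.

5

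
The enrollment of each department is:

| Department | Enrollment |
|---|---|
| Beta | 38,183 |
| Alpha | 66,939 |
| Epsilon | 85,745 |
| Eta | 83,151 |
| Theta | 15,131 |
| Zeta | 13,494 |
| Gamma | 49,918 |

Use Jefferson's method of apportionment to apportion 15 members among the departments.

Standard divisor 352561/15 ≈ 23504.067; standard quotas: Beta 1.625, Alpha 2.848, Epsilon 3.648, Eta 3.538, Theta 0.644, Zeta 0.574, Gamma 2.124.
Rounding down gives 1, 2, 3, 3, 0, 0, 2 = 11 seats, so the divisor must be adjusted.
With modified divisor 18100: modified quotas Beta 2.110, Alpha 3.698, Epsilon 4.737, Eta 4.594, Theta 0.836, Zeta 0.746, Gamma 2.758.
Rounding down: Beta 2, Alpha 3, Epsilon 4, Eta 4, Theta 0, Zeta 0, Gamma 2 (total 15).

Beta 2, Alpha 3, Epsilon 4, Eta 4, Theta 0, Zeta 0, Gamma 2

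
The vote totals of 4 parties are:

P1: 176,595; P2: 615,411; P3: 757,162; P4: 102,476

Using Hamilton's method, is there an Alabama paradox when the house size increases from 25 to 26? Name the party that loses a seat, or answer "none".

P4

At 25 seats: P1 3, P2 9, P3 11, P4 2.
At 26 seats: P1 3, P2 10, P3 12, P4 1.
P4 drops from 2 to 1.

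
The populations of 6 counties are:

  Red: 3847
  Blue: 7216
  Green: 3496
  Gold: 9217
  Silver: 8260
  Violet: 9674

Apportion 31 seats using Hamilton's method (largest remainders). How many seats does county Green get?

3

The standard divisor is 41710/31 ≈ 1345.484.
Standard quotas: Red 2.8592, Blue 5.3631, Green 2.5983, Gold 6.8503, Silver 6.1391, Violet 7.1900.
Lower quotas: Red 2, Blue 5, Green 2, Gold 6, Silver 6, Violet 7 (sum 28, leaving 3 seats).
Remainders in descending order: Red 0.8592, Gold 0.8503, Green 0.5983, Blue 0.3631, Violet 0.1900, Silver 0.1391.
Largest remainders: Red, Gold, Green receive the extra seats.
Green receives 3.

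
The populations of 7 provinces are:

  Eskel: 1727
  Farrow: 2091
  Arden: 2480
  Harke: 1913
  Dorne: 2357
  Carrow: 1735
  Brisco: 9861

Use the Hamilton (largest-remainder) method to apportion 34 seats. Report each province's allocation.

Eskel 3, Farrow 3, Arden 4, Harke 3, Dorne 3, Carrow 3, Brisco 15

Total 22164; standard divisor 22164/34 ≈ 651.882.
Standard quotas: Eskel 2.6493, Farrow 3.2076, Arden 3.8044, Harke 2.9346, Dorne 3.6157, Carrow 2.6615, Brisco 15.1270.
Lower quotas: Eskel 2, Farrow 3, Arden 3, Harke 2, Dorne 3, Carrow 2, Brisco 15 (sum 30, leaving 4 seats).
Remainders in descending order: Harke 0.9346, Arden 0.8044, Carrow 0.6615, Eskel 0.6493, Dorne 0.6157, Farrow 0.2076, Brisco 0.1270.
The surplus seats go to Harke, Arden, Carrow, Eskel.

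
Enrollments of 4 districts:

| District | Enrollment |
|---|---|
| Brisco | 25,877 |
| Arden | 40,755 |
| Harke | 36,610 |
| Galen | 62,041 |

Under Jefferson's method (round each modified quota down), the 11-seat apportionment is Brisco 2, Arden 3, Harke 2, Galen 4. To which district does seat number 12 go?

Galen

Priority for the next seat is population ÷ (current seats + 1).
Priorities: Brisco 8625.667, Arden 10188.750, Harke 12203.333, Galen 12408.200.
Highest priority: Galen.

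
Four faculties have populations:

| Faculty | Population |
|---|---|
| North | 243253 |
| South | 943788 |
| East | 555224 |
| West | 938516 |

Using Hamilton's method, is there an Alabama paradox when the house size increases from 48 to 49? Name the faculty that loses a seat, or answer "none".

At 48 seats: North 4, South 17, East 10, West 17.
At 49 seats: North 5, South 17, East 10, West 17.
No faculty's allocation decreased.

none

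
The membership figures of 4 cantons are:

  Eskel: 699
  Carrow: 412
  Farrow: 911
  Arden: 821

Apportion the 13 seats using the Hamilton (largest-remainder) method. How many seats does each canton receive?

Standard divisor: 2843 ÷ 13 ≈ 218.692.
Standard quotas: Eskel 3.196, Carrow 1.884, Farrow 4.166, Arden 3.754.
Lower quotas: Eskel 3, Carrow 1, Farrow 4, Arden 3 (sum 11, leaving 2 seats).
Remainders in descending order: Carrow 0.884, Arden 0.754, Eskel 0.196, Farrow 0.166.
The surplus seats go to Carrow, Arden.

Eskel 3, Carrow 2, Farrow 4, Arden 4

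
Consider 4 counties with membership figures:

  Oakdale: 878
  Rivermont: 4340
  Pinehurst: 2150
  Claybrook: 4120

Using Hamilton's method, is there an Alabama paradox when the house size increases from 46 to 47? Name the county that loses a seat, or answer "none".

At 46 seats: Oakdale 4, Rivermont 17, Pinehurst 9, Claybrook 16.
At 47 seats: Oakdale 3, Rivermont 18, Pinehurst 9, Claybrook 17.
Oakdale drops from 4 to 3.

Oakdale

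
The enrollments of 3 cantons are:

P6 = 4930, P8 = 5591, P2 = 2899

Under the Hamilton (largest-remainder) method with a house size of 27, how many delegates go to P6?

Standard divisor: 13420 ÷ 27 ≈ 497.037.
Standard quotas: P6 9.9188, P8 11.2487, P2 5.8326.
Lower quotas: P6 9, P8 11, P2 5 (sum 25, leaving 2 seats).
Remainders in descending order: P6 0.9188, P2 0.8326, P8 0.2487.
Largest remainders: P6, P2 receive the extra seats.
P6 receives 10.

10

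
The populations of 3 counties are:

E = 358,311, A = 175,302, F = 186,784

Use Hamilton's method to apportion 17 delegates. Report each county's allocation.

E=9, A=4, F=4

Total 720397; standard divisor 720397/17 ≈ 42376.294.
Standard quotas: E 8.4555, A 4.1368, F 4.4077.
Lower quotas: E 8, A 4, F 4 (sum 16, leaving 1 seat).
Remainders in descending order: E 0.4555, F 0.4077, A 0.1368.
The surplus seat goes to E.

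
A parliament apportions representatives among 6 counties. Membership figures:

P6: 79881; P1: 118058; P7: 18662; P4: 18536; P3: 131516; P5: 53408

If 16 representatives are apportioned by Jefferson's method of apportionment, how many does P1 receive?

5

Standard divisor 420061/16 ≈ 26253.812; standard quotas: P6 3.043, P1 4.497, P7 0.711, P4 0.706, P3 5.009, P5 2.034.
Rounding down gives 3, 4, 0, 0, 5, 2 = 14 seats, so the divisor must be adjusted.
With modified divisor 20900: modified quotas P6 3.822, P1 5.649, P7 0.893, P4 0.887, P3 6.293, P5 2.555.
Rounding down: P6 3, P1 5, P7 0, P4 0, P3 6, P5 2 (total 16).
P1 receives 5.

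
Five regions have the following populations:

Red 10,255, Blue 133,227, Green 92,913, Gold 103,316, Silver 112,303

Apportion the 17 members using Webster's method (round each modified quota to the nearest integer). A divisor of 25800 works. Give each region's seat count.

With modified divisor 25800: modified quotas Red 0.397, Blue 5.164, Green 3.601, Gold 4.004, Silver 4.353.
Rounding to the nearest integer: Red 0, Blue 5, Green 4, Gold 4, Silver 4 (total 17).

Red: 0, Blue: 5, Green: 4, Gold: 4, Silver: 4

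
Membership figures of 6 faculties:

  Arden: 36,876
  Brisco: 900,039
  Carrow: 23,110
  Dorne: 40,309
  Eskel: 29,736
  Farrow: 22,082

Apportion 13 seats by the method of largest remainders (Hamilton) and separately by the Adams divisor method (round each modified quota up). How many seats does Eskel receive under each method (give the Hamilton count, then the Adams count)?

0 and 1

Hamilton: Arden 1, Brisco 11, Carrow 0, Dorne 1, Eskel 0, Farrow 0.
Adams: Arden 1, Brisco 8, Carrow 1, Dorne 1, Eskel 1, Farrow 1.
Eskel gets 0 under Hamilton and 1 under Adams.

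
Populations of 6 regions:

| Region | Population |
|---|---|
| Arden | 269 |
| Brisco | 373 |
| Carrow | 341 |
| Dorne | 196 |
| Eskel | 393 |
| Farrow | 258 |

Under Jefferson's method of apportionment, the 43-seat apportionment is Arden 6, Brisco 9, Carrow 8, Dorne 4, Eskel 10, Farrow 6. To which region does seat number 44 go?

Priority for the next seat is population ÷ (current seats + 1).
Priorities: Arden 38.429, Brisco 37.300, Carrow 37.889, Dorne 39.200, Eskel 35.727, Farrow 36.857.
Highest priority: Dorne.

Dorne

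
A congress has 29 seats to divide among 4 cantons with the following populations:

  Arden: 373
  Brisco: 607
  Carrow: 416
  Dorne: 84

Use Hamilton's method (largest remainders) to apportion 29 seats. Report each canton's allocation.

Standard divisor: 1480 ÷ 29 ≈ 51.034.
Standard quotas: Arden 7.309, Brisco 11.894, Carrow 8.151, Dorne 1.646.
Lower quotas: Arden 7, Brisco 11, Carrow 8, Dorne 1 (sum 27, leaving 2 seats).
Remainders in descending order: Brisco 0.894, Dorne 0.646, Arden 0.309, Carrow 0.151.
The surplus seats go to Brisco, Dorne.

Arden=7; Brisco=12; Carrow=8; Dorne=2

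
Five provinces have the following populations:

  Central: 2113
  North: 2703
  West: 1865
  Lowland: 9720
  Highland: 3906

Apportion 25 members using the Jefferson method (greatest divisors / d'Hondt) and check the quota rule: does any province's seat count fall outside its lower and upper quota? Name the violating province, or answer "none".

Lowland

Standard quotas: Central 2.601, North 3.328, West 2.296, Lowland 11.966, Highland 4.809.
Jefferson allocation: Central 2, North 3, West 2, Lowland 13, Highland 5.
Lowland has quota 11.966 (lower 11, upper 12) but receives 13 — outside the quota interval.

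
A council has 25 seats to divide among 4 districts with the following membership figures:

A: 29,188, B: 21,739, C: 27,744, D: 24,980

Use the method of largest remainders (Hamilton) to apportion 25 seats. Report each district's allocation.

A 7; B 5; C 7; D 6

Total 103651; standard divisor 103651/25 ≈ 4146.04.
Standard quotas: A 7.0400, B 5.2433, C 6.6917, D 6.0250.
Lower quotas: A 7, B 5, C 6, D 6 (sum 24, leaving 1 seat).
Remainders in descending order: C 0.6917, B 0.2433, A 0.0400, D 0.0250.
The surplus seat goes to C.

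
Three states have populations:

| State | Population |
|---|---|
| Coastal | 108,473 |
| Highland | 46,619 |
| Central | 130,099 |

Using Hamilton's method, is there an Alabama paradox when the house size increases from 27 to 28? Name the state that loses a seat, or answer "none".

At 27 seats: Coastal 10, Highland 5, Central 12.
At 28 seats: Coastal 11, Highland 4, Central 13.
Highland drops from 5 to 4.

Highland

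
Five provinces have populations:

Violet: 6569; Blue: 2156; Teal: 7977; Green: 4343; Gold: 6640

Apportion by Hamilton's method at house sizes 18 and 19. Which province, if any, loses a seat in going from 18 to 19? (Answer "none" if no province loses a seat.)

At 18 seats: Violet 4, Blue 2, Teal 5, Green 3, Gold 4.
At 19 seats: Violet 5, Blue 1, Teal 5, Green 3, Gold 5.
Blue drops from 2 to 1.

Blue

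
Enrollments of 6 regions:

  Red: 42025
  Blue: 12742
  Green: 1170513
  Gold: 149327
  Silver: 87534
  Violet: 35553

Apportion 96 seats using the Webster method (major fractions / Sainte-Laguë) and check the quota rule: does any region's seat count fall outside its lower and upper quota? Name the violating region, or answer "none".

Green

Standard quotas: Red 2.694, Blue 0.817, Green 75.028, Gold 9.572, Silver 5.611, Violet 2.279.
Webster allocation: Red 3, Blue 1, Green 74, Gold 10, Silver 6, Violet 2.
Green has quota 75.028 (lower 75, upper 76) but receives 74 — outside the quota interval.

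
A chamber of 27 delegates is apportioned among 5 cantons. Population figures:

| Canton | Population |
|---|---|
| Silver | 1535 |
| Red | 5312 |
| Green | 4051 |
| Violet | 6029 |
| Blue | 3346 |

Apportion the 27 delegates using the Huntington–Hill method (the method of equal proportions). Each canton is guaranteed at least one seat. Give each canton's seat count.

Silver: 2, Red: 7, Green: 5, Violet: 8, Blue: 5

With divisor 744: modified quotas Silver 2.063, Red 7.140, Green 5.445, Violet 8.103, Blue 4.497.
Geometric-mean thresholds: Silver √(2·3)=2.449, Red √(7·8)=7.483, Green √(5·6)=5.477, Violet √(8·9)=8.485, Blue √(4·5)=4.472.
Each quota rounded against its threshold gives Silver 2, Red 7, Green 5, Violet 8, Blue 5 (total 27).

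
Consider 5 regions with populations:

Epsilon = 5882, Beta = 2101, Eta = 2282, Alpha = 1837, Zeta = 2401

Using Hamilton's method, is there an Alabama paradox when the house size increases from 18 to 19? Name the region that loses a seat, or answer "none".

none

At 18 seats: Epsilon 7, Beta 3, Eta 3, Alpha 2, Zeta 3.
At 19 seats: Epsilon 8, Beta 3, Eta 3, Alpha 2, Zeta 3.
No region's allocation decreased.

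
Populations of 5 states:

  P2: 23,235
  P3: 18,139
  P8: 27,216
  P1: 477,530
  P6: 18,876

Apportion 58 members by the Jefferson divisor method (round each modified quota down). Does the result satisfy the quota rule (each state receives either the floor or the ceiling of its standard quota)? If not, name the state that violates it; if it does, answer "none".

Standard quotas: P2 2.385, P3 1.862, P8 2.794, P1 49.021, P6 1.938.
Jefferson allocation: P2 2, P3 1, P8 2, P1 51, P6 2.
P1 has quota 49.021 (lower 49, upper 50) but receives 51 — outside the quota interval.

P1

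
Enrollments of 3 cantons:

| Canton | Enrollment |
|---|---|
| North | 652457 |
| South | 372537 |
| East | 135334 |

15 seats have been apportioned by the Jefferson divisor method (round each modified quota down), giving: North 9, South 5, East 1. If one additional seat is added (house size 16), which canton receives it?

East

Priority for the next seat is population ÷ (current seats + 1).
Priorities: North 65245.700, South 62089.500, East 67667.000.
Highest priority: East.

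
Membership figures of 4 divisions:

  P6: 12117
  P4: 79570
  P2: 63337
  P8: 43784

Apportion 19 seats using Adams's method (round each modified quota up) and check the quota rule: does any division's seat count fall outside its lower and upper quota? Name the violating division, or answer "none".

Standard quotas: P6 1.158, P4 7.604, P2 6.053, P8 4.184.
Adams allocation: P6 2, P4 7, P2 6, P8 4.
Every allocation lies between the lower and upper quota.

none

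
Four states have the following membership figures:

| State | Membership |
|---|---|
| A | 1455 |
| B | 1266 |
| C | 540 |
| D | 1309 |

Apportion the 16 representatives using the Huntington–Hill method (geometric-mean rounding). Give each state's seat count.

With divisor 288: modified quotas A 5.052, B 4.396, C 1.875, D 4.545.
Geometric-mean thresholds: A √(5·6)=5.477, B √(4·5)=4.472, C √(1·2)=1.414, D √(4·5)=4.472.
Each quota rounded against its threshold gives A 5, B 4, C 2, D 5 (total 16).

A=5; B=4; C=2; D=5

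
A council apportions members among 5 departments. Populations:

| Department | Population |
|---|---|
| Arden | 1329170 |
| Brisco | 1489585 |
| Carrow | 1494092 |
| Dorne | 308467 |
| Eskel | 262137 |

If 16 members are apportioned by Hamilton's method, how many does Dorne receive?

Standard divisor: 4883451 ÷ 16 ≈ 305215.688.
Standard quotas: Arden 4.3549, Brisco 4.8804, Carrow 4.8952, Dorne 1.0107, Eskel 0.8589.
Lower quotas: Arden 4, Brisco 4, Carrow 4, Dorne 1, Eskel 0 (sum 13, leaving 3 seats).
Remainders in descending order: Carrow 0.8952, Brisco 0.8804, Eskel 0.8589, Arden 0.3549, Dorne 0.0107.
The surplus seats go to Carrow, Brisco, Eskel.
Dorne receives 1.

1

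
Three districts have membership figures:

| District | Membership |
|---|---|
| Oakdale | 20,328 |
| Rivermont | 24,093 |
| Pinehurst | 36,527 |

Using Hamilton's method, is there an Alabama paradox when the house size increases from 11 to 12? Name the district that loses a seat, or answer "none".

none

At 11 seats: Oakdale 3, Rivermont 3, Pinehurst 5.
At 12 seats: Oakdale 3, Rivermont 4, Pinehurst 5.
No district's allocation decreased.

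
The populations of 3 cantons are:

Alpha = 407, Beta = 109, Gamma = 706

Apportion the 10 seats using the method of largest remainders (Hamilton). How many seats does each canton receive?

Alpha 3, Beta 1, Gamma 6

The standard divisor is 1222/10 ≈ 122.2.
Standard quotas: Alpha 3.331, Beta 0.892, Gamma 5.777.
Lower quotas: Alpha 3, Beta 0, Gamma 5 (sum 8, leaving 2 seats).
Remainders in descending order: Beta 0.892, Gamma 0.777, Alpha 0.331.
The surplus seats go to Beta, Gamma.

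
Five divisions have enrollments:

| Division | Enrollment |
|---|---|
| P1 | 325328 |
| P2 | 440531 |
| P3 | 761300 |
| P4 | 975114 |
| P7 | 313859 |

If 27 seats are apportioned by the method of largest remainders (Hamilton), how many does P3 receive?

The standard divisor is 2816132/27 ≈ 104301.185.
Standard quotas: P1 3.1191, P2 4.2236, P3 7.2991, P4 9.3490, P7 3.0092.
Lower quotas: P1 3, P2 4, P3 7, P4 9, P7 3 (sum 26, leaving 1 seat).
Remainders in descending order: P4 0.3490, P3 0.2991, P2 0.2236, P1 0.1191, P7 0.0092.
Largest remainder: P4 receives the extra seat.
P3 receives 7.

7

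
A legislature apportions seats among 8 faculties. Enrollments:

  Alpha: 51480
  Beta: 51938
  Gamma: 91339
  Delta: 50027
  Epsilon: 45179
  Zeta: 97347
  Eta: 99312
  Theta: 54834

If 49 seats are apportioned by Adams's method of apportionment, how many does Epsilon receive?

Standard divisor 541456/49 ≈ 11050.122; standard quotas: Alpha 4.659, Beta 4.700, Gamma 8.266, Delta 4.527, Epsilon 4.089, Zeta 8.810, Eta 8.987, Theta 4.962.
Rounding up gives 5, 5, 9, 5, 5, 9, 9, 5 = 52 seats, so the divisor must be adjusted.
With modified divisor 12300: modified quotas Alpha 4.185, Beta 4.223, Gamma 7.426, Delta 4.067, Epsilon 3.673, Zeta 7.914, Eta 8.074, Theta 4.458.
Rounding up: Alpha 5, Beta 5, Gamma 8, Delta 5, Epsilon 4, Zeta 8, Eta 9, Theta 5 (total 49).
Epsilon receives 4.

4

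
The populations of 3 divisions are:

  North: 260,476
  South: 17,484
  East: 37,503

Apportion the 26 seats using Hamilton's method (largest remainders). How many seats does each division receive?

North 22, South 1, East 3

Total 315463; standard divisor 315463/26 ≈ 12133.192.
Standard quotas: North 21.4681, South 1.4410, East 3.0909.
Lower quotas: North 21, South 1, East 3 (sum 25, leaving 1 seat).
Remainders in descending order: North 0.4681, South 0.4410, East 0.0909.
The surplus seat goes to North.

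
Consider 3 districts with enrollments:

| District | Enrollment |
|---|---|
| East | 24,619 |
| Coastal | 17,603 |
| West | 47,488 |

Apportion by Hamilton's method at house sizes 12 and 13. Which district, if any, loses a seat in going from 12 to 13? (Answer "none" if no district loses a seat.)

At 12 seats: East 3, Coastal 3, West 6.
At 13 seats: East 4, Coastal 2, West 7.
Coastal drops from 3 to 2.

Coastal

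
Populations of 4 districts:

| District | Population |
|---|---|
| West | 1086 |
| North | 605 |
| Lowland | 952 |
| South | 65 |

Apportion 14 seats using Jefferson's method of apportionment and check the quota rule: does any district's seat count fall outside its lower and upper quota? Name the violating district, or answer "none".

none

Standard quotas: West 5.614, North 3.128, Lowland 4.922, South 0.336.
Jefferson allocation: West 6, North 3, Lowland 5, South 0.
Every allocation lies between the lower and upper quota.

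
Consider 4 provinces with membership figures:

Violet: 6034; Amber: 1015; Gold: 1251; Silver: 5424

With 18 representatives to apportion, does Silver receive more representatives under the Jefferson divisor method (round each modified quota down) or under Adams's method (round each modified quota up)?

Jefferson

Jefferson: Violet 8, Amber 1, Gold 1, Silver 8.
Adams: Violet 7, Amber 2, Gold 2, Silver 7.
Silver gets 8 under Jefferson and 7 under Adams.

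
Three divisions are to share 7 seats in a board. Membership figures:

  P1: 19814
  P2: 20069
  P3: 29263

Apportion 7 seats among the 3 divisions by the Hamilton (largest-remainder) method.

P1 2; P2 2; P3 3

Standard divisor: 69146 ÷ 7 = 9878.
Standard quotas: P1 2.0059, P2 2.0317, P3 2.9624.
Lower quotas: P1 2, P2 2, P3 2 (sum 6, leaving 1 seat).
Remainders in descending order: P3 0.9624, P2 0.0317, P1 0.0059.
Largest remainder: P3 receives the extra seat.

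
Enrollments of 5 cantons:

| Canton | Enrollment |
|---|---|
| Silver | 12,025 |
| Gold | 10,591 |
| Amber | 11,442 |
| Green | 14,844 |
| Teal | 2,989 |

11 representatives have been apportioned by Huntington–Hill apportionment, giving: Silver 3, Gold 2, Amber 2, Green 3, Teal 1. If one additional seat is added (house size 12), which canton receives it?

Amber

Priority for the next seat is population ÷ (√(s·(s+1))).
Priorities: Silver 3471.318, Gold 4323.758, Amber 4671.177, Green 4285.094, Teal 2113.542.
Highest priority: Amber.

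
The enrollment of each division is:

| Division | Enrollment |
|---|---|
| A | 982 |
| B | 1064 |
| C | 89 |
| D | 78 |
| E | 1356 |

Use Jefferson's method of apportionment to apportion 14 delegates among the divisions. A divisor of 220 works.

A 4, B 4, C 0, D 0, E 6

With modified divisor 220: modified quotas A 4.464, B 4.836, C 0.405, D 0.355, E 6.164.
Rounding down: A 4, B 4, C 0, D 0, E 6 (total 14).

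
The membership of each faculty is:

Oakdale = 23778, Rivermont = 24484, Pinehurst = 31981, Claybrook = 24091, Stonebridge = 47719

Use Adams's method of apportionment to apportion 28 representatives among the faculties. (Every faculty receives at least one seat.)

Standard divisor 152053/28 ≈ 5430.464; standard quotas: Oakdale 4.379, Rivermont 4.509, Pinehurst 5.889, Claybrook 4.436, Stonebridge 8.787.
Rounding up gives 5, 5, 6, 5, 9 = 30 seats, so the divisor must be adjusted.
With modified divisor 5990: modified quotas Oakdale 3.970, Rivermont 4.087, Pinehurst 5.339, Claybrook 4.022, Stonebridge 7.966.
Rounding up: Oakdale 4, Rivermont 5, Pinehurst 6, Claybrook 5, Stonebridge 8 (total 28).

Oakdale 4; Rivermont 5; Pinehurst 6; Claybrook 5; Stonebridge 8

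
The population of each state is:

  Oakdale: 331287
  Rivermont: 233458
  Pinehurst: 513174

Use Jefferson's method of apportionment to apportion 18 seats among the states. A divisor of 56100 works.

Oakdale 5, Rivermont 4, Pinehurst 9

With modified divisor 56100: modified quotas Oakdale 5.905, Rivermont 4.161, Pinehurst 9.147.
Rounding down: Oakdale 5, Rivermont 4, Pinehurst 9 (total 18).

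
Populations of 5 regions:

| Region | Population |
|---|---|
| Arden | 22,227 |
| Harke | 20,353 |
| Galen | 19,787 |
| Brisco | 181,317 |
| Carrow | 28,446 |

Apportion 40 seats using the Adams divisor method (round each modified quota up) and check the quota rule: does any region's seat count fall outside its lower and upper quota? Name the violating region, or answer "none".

Standard quotas: Arden 3.267, Harke 2.992, Galen 2.908, Brisco 26.652, Carrow 4.181.
Adams allocation: Arden 4, Harke 3, Galen 3, Brisco 26, Carrow 4.
Every allocation lies between the lower and upper quota.

none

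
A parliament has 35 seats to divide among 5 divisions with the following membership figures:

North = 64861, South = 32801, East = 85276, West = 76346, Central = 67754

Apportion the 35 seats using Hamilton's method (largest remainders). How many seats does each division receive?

North 7, South 4, East 9, West 8, Central 7

Total 327038; standard divisor 327038/35 ≈ 9343.943.
Standard quotas: North 6.9415, South 3.5104, East 9.1263, West 8.1706, Central 7.2511.
Lower quotas: North 6, South 3, East 9, West 8, Central 7 (sum 33, leaving 2 seats).
Remainders in descending order: North 0.9415, South 0.5104, Central 0.2511, West 0.1706, East 0.1263.
The surplus seats go to North, South.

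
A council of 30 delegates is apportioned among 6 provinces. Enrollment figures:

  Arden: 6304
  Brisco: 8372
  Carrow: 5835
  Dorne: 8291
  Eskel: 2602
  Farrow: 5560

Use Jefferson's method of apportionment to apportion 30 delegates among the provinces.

Standard divisor 36964/30 ≈ 1232.133; standard quotas: Arden 5.116, Brisco 6.795, Carrow 4.736, Dorne 6.729, Eskel 2.112, Farrow 4.512.
Rounding down gives 5, 6, 4, 6, 2, 4 = 27 seats, so the divisor must be adjusted.
With modified divisor 1140: modified quotas Arden 5.530, Brisco 7.344, Carrow 5.118, Dorne 7.273, Eskel 2.282, Farrow 4.877.
Rounding down: Arden 5, Brisco 7, Carrow 5, Dorne 7, Eskel 2, Farrow 4 (total 30).

Arden: 5; Brisco: 7; Carrow: 5; Dorne: 7; Eskel: 2; Farrow: 4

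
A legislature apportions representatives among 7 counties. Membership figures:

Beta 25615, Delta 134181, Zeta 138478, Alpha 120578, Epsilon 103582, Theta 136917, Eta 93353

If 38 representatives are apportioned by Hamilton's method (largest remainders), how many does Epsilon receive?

5

Total 752704; standard divisor 752704/38 = 19808.
Standard quotas: Beta 1.2932, Delta 6.7741, Zeta 6.9910, Alpha 6.0873, Epsilon 5.2293, Theta 6.9122, Eta 4.7129.
Lower quotas: Beta 1, Delta 6, Zeta 6, Alpha 6, Epsilon 5, Theta 6, Eta 4 (sum 34, leaving 4 seats).
Remainders in descending order: Zeta 0.9910, Theta 0.9122, Delta 0.7741, Eta 0.7129, Beta 0.2932, Epsilon 0.2293, Alpha 0.0873.
The surplus seats go to Zeta, Theta, Delta, Eta.
Epsilon receives 5.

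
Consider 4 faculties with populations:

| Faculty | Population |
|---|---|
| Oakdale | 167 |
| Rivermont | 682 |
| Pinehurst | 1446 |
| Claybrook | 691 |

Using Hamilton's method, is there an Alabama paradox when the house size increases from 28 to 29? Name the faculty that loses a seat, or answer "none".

Oakdale

At 28 seats: Oakdale 2, Rivermont 6, Pinehurst 14, Claybrook 6.
At 29 seats: Oakdale 1, Rivermont 7, Pinehurst 14, Claybrook 7.
Oakdale drops from 2 to 1.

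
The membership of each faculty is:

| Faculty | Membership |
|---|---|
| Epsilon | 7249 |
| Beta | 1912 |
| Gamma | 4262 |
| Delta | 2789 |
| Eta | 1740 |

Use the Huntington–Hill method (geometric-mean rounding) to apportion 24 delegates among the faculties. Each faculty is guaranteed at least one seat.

With divisor 771: modified quotas Epsilon 9.402, Beta 2.480, Gamma 5.528, Delta 3.617, Eta 2.257.
Geometric-mean thresholds: Epsilon √(9·10)=9.487, Beta √(2·3)=2.449, Gamma √(5·6)=5.477, Delta √(3·4)=3.464, Eta √(2·3)=2.449.
Each quota rounded against its threshold gives Epsilon 9, Beta 3, Gamma 6, Delta 4, Eta 2 (total 24).

Epsilon 9, Beta 3, Gamma 6, Delta 4, Eta 2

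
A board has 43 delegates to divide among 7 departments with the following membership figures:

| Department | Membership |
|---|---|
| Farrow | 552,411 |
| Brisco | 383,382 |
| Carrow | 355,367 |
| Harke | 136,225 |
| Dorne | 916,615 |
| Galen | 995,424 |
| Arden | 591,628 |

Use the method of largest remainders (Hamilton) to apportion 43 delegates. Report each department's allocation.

Farrow 6, Brisco 4, Carrow 4, Harke 2, Dorne 10, Galen 11, Arden 6

The standard divisor is 3931052/43 ≈ 91419.814.
Standard quotas: Farrow 6.0426, Brisco 4.1936, Carrow 3.8872, Harke 1.4901, Dorne 10.0264, Galen 10.8885, Arden 6.4716.
Lower quotas: Farrow 6, Brisco 4, Carrow 3, Harke 1, Dorne 10, Galen 10, Arden 6 (sum 40, leaving 3 seats).
Remainders in descending order: Galen 0.8885, Carrow 0.8872, Harke 0.4901, Arden 0.4716, Brisco 0.1936, Farrow 0.0426, Dorne 0.0264.
Largest remainders: Galen, Carrow, Harke receive the extra seats.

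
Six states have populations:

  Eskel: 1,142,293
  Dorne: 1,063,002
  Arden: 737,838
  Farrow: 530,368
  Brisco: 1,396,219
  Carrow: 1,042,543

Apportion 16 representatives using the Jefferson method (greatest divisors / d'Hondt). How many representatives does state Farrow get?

1

Standard divisor 5912263/16 ≈ 369516.438; standard quotas: Eskel 3.091, Dorne 2.877, Arden 1.997, Farrow 1.435, Brisco 3.779, Carrow 2.821.
Rounding down gives 3, 2, 1, 1, 3, 2 = 12 seats, so the divisor must be adjusted.
With modified divisor 316500: modified quotas Eskel 3.609, Dorne 3.359, Arden 2.331, Farrow 1.676, Brisco 4.411, Carrow 3.294.
Rounding down: Eskel 3, Dorne 3, Arden 2, Farrow 1, Brisco 4, Carrow 3 (total 16).
Farrow receives 1.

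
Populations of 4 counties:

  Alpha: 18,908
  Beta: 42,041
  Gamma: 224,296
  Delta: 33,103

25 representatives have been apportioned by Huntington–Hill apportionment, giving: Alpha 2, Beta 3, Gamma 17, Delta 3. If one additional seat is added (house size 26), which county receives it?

Priority for the next seat is population ÷ (√(s·(s+1))).
Priorities: Alpha 7719.159, Beta 12136.191, Gamma 12822.149, Delta 9556.013.
Highest priority: Gamma.

Gamma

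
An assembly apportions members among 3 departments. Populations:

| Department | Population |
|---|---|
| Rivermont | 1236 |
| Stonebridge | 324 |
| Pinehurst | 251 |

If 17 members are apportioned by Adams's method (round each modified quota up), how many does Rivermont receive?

11

Standard divisor 1811/17 ≈ 106.529; standard quotas: Rivermont 11.602, Stonebridge 3.041, Pinehurst 2.356.
Rounding up gives 12, 4, 3 = 19 seats, so the divisor must be adjusted.
With modified divisor 120: modified quotas Rivermont 10.300, Stonebridge 2.700, Pinehurst 2.092.
Rounding up: Rivermont 11, Stonebridge 3, Pinehurst 3 (total 17).
Rivermont receives 11.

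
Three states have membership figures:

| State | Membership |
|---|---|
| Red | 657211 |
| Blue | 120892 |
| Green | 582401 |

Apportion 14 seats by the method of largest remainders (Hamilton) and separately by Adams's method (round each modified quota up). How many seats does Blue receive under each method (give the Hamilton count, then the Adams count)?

1 and 2

Hamilton: Red 7, Blue 1, Green 6.
Adams: Red 6, Blue 2, Green 6.
Blue gets 1 under Hamilton and 2 under Adams.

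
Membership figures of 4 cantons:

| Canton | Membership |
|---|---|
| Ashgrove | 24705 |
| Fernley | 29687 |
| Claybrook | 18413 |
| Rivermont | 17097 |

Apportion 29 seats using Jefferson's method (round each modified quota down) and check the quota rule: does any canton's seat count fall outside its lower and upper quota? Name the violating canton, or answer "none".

Standard quotas: Ashgrove 7.969, Fernley 9.576, Claybrook 5.940, Rivermont 5.515.
Jefferson allocation: Ashgrove 8, Fernley 10, Claybrook 6, Rivermont 5.
Every allocation lies between the lower and upper quota.

none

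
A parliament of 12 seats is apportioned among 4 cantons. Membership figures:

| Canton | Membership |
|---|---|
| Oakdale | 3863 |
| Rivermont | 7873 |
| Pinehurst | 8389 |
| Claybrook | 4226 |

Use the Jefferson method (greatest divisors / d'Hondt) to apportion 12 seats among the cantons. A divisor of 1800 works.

With modified divisor 1800: modified quotas Oakdale 2.146, Rivermont 4.374, Pinehurst 4.661, Claybrook 2.348.
Rounding down: Oakdale 2, Rivermont 4, Pinehurst 4, Claybrook 2 (total 12).

Oakdale: 2, Rivermont: 4, Pinehurst: 4, Claybrook: 2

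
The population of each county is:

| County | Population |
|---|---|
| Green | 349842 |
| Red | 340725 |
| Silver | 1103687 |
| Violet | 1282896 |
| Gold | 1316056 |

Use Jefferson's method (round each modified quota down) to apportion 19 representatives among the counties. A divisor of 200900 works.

With modified divisor 200900: modified quotas Green 1.741, Red 1.696, Silver 5.494, Violet 6.386, Gold 6.551.
Rounding down: Green 1, Red 1, Silver 5, Violet 6, Gold 6 (total 19).

Green=1, Red=1, Silver=5, Violet=6, Gold=6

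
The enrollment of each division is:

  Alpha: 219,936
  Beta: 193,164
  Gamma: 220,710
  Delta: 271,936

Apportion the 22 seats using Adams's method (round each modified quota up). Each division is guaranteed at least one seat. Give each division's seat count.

Standard divisor 905746/22 ≈ 41170.273; standard quotas: Alpha 5.342, Beta 4.692, Gamma 5.361, Delta 6.605.
Rounding up gives 6, 5, 6, 7 = 24 seats, so the divisor must be adjusted.
With modified divisor 44700: modified quotas Alpha 4.920, Beta 4.321, Gamma 4.938, Delta 6.084.
Rounding up: Alpha 5, Beta 5, Gamma 5, Delta 7 (total 22).

Alpha=5, Beta=5, Gamma=5, Delta=7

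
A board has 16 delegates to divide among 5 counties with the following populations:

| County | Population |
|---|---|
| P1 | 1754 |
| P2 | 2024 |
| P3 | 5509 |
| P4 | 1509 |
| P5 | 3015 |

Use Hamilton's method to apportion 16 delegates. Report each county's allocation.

P1 2, P2 2, P3 6, P4 2, P5 4

Standard divisor: 13811 ÷ 16 ≈ 863.188.
Standard quotas: P1 2.0320, P2 2.3448, P3 6.3822, P4 1.7482, P5 3.4929.
Lower quotas: P1 2, P2 2, P3 6, P4 1, P5 3 (sum 14, leaving 2 seats).
Remainders in descending order: P4 0.7482, P5 0.4929, P3 0.3822, P2 0.3448, P1 0.0320.
The surplus seats go to P4, P5.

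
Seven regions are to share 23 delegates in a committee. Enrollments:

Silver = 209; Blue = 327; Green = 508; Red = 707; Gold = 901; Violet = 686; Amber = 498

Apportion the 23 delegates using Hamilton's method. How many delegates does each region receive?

Silver 1, Blue 2, Green 3, Red 4, Gold 6, Violet 4, Amber 3

Total 3836; standard divisor 3836/23 ≈ 166.783.
Standard quotas: Silver 1.253, Blue 1.961, Green 3.046, Red 4.239, Gold 5.402, Violet 4.113, Amber 2.986.
Lower quotas: Silver 1, Blue 1, Green 3, Red 4, Gold 5, Violet 4, Amber 2 (sum 20, leaving 3 seats).
Remainders in descending order: Amber 0.986, Blue 0.961, Gold 0.402, Silver 0.253, Red 0.239, Violet 0.113, Green 0.046.
Largest remainders: Amber, Blue, Gold receive the extra seats.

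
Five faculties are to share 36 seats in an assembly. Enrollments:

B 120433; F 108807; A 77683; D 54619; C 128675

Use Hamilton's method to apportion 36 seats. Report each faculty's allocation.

Standard divisor: 490217 ÷ 36 ≈ 13617.139.
Standard quotas: B 8.8442, F 7.9904, A 5.7048, D 4.0110, C 9.4495.
Lower quotas: B 8, F 7, A 5, D 4, C 9 (sum 33, leaving 3 seats).
Remainders in descending order: F 0.9904, B 0.8442, A 0.7048, C 0.4495, D 0.0110.
The surplus seats go to F, B, A.

B 9, F 8, A 6, D 4, C 9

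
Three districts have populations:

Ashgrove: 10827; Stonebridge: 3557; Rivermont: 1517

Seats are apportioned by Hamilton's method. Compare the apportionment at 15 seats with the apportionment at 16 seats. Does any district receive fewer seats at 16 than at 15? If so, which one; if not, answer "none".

At 15 seats: Ashgrove 10, Stonebridge 3, Rivermont 2.
At 16 seats: Ashgrove 11, Stonebridge 4, Rivermont 1.
Rivermont drops from 2 to 1.

Rivermont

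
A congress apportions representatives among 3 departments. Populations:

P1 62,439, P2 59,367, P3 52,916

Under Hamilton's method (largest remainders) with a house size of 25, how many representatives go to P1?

The standard divisor is 174722/25 ≈ 6988.88.
Standard quotas: P1 8.9340, P2 8.4945, P3 7.5715.
Lower quotas: P1 8, P2 8, P3 7 (sum 23, leaving 2 seats).
Remainders in descending order: P1 0.9340, P3 0.5715, P2 0.4945.
The surplus seats go to P1, P3.
P1 receives 9.

9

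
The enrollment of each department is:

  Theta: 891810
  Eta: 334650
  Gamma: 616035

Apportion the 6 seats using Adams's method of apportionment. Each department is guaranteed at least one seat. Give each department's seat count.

Standard divisor 1842495/6 ≈ 307082.5; standard quotas: Theta 2.904, Eta 1.090, Gamma 2.006.
Rounding up gives 3, 2, 3 = 8 seats, so the divisor must be adjusted.
With modified divisor 390300: modified quotas Theta 2.285, Eta 0.857, Gamma 1.578.
Rounding up: Theta 3, Eta 1, Gamma 2 (total 6).

Theta: 3; Eta: 1; Gamma: 2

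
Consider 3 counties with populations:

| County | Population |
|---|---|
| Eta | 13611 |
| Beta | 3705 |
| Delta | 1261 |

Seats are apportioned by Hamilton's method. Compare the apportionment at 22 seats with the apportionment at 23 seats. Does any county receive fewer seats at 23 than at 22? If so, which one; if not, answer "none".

At 22 seats: Eta 16, Beta 4, Delta 2.
At 23 seats: Eta 17, Beta 5, Delta 1.
Delta drops from 2 to 1.

Delta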